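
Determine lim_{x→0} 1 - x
Direct substitution at x = 0 gives 1.

Final answer: 1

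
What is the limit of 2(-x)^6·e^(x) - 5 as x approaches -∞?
The product is a 0·∞ indeterminate form at x → -∞.
Rewrite the product as 2(-x)^6 / e^(-x) (an ∞/∞ form) and apply L'Hôpital, or use the standard hierarchy e^(|x|) ≫ |(-x)^6| as x → -∞.
The indeterminate product → 0, so the limit = -5.

Final answer: -5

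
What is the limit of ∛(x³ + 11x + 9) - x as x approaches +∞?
This is an ∞ − ∞ indeterminate form.
Multiply by (A² + AB + B²)/(A² + AB + B²) where A = ∛(x³+11x + 9), B = x to use A³ − B³ = (A−B)(A²+AB+B²); the x³ terms cancel, leaving (11x + 9)/(A²+AB+B²) with denominator ~ 3x², so the limit is 0.
Limit = 0.

Final answer: 0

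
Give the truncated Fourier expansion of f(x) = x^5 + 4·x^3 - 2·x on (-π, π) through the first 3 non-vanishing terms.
(-32·π^2 + 188 + 2·π^4)·sin(x) + (-π^4 + 1/2 + π^2)·sin(2·x) + (-172/81 + 32·π^2/27 + 2·π^4/3)·sin(3·x)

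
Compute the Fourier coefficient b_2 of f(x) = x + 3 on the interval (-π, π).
b_2 = (1/π) ∫_{-π}^{π} f(x)·sin(2x) dx.
Evaluate the integral (use parity and integration by parts as needed): b_2 = -1.

Final answer: -1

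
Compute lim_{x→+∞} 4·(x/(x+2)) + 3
Evaluate the dominant behaviour as x → +∞; each term tends to a finite value or vanishes.
Limit = 7.

Final answer: 7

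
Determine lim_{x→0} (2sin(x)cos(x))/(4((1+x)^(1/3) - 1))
Both numerator and denominator → 0 as x → 0; this is a 0/0 indeterminate form.
Expand each to leading order near x = 0: numerator ~ 2·x, denominator ~ 4·x/3.
The limit of the ratio is 3/2.

Final answer: 3/2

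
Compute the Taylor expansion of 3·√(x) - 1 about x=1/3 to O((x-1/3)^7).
-1 + √(3) + 3·√(3)·(x - 1/3)/2 - 9·√(3)·(x - 1/3)^2/8 + 27·√(3)·(x - 1/3)^3/16 - 405·√(3)·(x - 1/3)^4/128 + 1701·√(3)·(x - 1/3)^5/256 - 15309·√(3)·(x - 1/3)^6/1024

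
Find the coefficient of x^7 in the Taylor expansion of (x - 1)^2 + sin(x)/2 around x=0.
Expand to order 7: (x - 1)^2 + sin(x)/2 = -x^7/10080 + x^5/240 - x^3/12 + x^2 - 3·x/2 + 1 + O(x^8).
The coefficient of x^7 is -1/10080.

Final answer: -1/10080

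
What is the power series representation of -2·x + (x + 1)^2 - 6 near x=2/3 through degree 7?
-41/9 + 4·(x - 2/3)/3 + (x - 2/3)^2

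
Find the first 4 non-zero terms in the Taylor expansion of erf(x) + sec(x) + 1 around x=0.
-2·x^3/(3·√(π)) + x^2/2 + 2·x/√(π) + 2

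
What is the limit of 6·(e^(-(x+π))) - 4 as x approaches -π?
Direct substitution at x = -π gives 2.

Final answer: 2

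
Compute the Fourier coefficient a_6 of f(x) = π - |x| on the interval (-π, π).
a_6 = (1/π) ∫_{-π}^{π} f(x)·cos(6x) dx.
Evaluate the integral (use parity and integration by parts as needed): a_6 = 0.

Final answer: 0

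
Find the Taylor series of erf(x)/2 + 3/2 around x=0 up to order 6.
x^5/(10·√(π)) - x^3/(3·√(π)) + x/√(π) + 3/2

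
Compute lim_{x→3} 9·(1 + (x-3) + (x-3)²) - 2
Direct substitution at x = 3 gives 7.

Final answer: 7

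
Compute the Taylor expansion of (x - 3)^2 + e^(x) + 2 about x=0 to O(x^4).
x^3/6 + 3·x^2/2 - 5·x + 12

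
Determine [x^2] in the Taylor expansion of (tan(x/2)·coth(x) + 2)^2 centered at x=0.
25/24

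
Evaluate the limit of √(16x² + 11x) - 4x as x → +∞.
As x → +∞: multiply by the conjugate to get (11x)/(√(16x²+11x)+4x); the denominator ~ 8x, so the limit is 11/8.
Limit = 11/8.

Final answer: 11/8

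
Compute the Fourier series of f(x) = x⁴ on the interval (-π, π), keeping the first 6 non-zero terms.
(48 - 8·π^2)·cos(x) + (-3 + 2·π^2)·cos(2·x) + (16/27 - 8·π^2/9)·cos(3·x) + (-3/16 + π^2/2)·cos(4·x) + (48/625 - 8·π^2/25)·cos(5·x) + π^4/5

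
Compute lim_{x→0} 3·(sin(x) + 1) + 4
Direct substitution at x = 0 gives 7.

Final answer: 7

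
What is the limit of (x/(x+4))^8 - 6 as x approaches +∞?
As x → +∞: x/(x+4) = 1/(1 + 4/x) → 1, and the 8th power of a limit-1 base also → 1; with the additive constant, 1 - 6 = -5.
Limit = -5.

Final answer: -5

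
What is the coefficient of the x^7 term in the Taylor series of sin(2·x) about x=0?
Expand to order 7: sin(2·x) = -8·x^7/315 + 4·x^5/15 - 4·x^3/3 + 2·x + O(x^8).
The coefficient of x^7 is -8/315.

Final answer: -8/315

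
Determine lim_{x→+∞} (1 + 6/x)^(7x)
As x → +∞: write (1 + 6/x)^(7x) = ((1 + 6/x)^x)^7 → (e^6)^7 = e^42.
Limit = e^(42).

Final answer: e^(42)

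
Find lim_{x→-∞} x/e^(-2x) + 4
The quotient is an ∞/∞ indeterminate form as x → -∞.
Compare growth rates of the dominant terms (exponentials ≫ polynomials ≫ logarithms), or apply L'Hôpital's rule; the quotient → 0.
Adding the constant: 0 + 4 = 4. Limit = 4.

Final answer: 4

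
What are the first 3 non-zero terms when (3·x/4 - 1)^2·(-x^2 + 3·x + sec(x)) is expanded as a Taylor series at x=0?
-71·x^2/16 + 3·x/2 + 1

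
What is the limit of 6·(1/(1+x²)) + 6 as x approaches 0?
Direct substitution at x = 0 gives 12.

Final answer: 12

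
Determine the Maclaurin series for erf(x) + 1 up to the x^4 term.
-2·x^3/(3·√(π)) + 2·x/√(π) + 1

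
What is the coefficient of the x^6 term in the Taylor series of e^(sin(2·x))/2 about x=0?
Expand to order 6: e^(sin(2·x))/2 = -2·x^6/15 - 16·x^5/15 - x^4 + x^2 + x + 1/2 + O(x^7).
The coefficient of x^6 is -2/15.

Final answer: -2/15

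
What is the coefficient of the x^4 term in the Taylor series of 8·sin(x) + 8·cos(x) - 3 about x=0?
Expand to order 4: 8·sin(x) + 8·cos(x) - 3 = x^4/3 - 4·x^3/3 - 4·x^2 + 8·x + 5 + O(x^5).
The coefficient of x^4 is 1/3.

Final answer: 1/3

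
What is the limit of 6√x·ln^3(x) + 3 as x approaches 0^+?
The product is a 0·∞ indeterminate form at x → 0⁺.
Rewrite the product as 6·ln^3(x) / x^(-1/2) and apply L'Hôpital, or use the standard hierarchy x^(-1/2) ≫ |ln x|^3 as x → 0⁺.
The indeterminate product → 0, so the limit = 3.

Final answer: 3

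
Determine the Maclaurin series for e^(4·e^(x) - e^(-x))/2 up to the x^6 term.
72943·x^6·e^(3)/1440 + 301·x^5·e^(3)/8 + 1205·x^4·e^(3)/48 + 175·x^3·e^(3)/12 + 7·x^2·e^(3) + 5·x·e^(3)/2 + e^(3)/2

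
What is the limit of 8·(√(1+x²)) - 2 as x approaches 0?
Direct substitution at x = 0 gives 6.

Final answer: 6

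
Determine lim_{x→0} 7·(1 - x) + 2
Direct substitution at x = 0 gives 9.

Final answer: 9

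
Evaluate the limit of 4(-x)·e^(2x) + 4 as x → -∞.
The product is a 0·∞ indeterminate form at x → -∞.
Rewrite the product as 4(-x) / e^(-2x) (an ∞/∞ form) and apply L'Hôpital, or use the standard hierarchy e^(2|x|) ≫ |(-x)| as x → -∞.
The indeterminate product → 0, so the limit = 4.

Final answer: 4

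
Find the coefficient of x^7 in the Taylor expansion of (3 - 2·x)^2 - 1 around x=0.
Expand to order 7: (3 - 2·x)^2 - 1 = 4·x^2 - 12·x + 8 + O(x^8).
The coefficient of x^7 is 0.

Final answer: 0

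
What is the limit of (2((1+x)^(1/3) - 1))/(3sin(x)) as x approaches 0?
Both numerator and denominator → 0 as x → 0; this is a 0/0 indeterminate form.
Expand each to leading order near x = 0: numerator ~ 2·x/3, denominator ~ 3·x.
The limit of the ratio is 2/9.

Final answer: 2/9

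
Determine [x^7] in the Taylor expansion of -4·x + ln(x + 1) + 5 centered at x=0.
Expand to order 7: -4·x + ln(x + 1) + 5 = x^7/7 - x^6/6 + x^5/5 - x^4/4 + x^3/3 - x^2/2 - 3·x + 5 + O(x^8).
The coefficient of x^7 is 1/7.

Final answer: 1/7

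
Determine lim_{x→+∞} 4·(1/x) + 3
Evaluate the dominant behaviour as x → +∞; each term tends to a finite value or vanishes.
Limit = 3.

Final answer: 3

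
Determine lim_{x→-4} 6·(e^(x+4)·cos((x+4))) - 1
Direct substitution at x = -4 gives 5.

Final answer: 5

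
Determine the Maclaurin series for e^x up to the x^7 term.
x^7/5040 + x^6/720 + x^5/120 + x^4/24 + x^3/6 + x^2/2 + x + 1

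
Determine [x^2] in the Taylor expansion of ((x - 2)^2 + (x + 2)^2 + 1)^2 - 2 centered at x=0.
Expand to order 2: ((x - 2)^2 + (x + 2)^2 + 1)^2 - 2 = 36·x^2 + 79 + O(x^3).
The coefficient of x^2 is 36.

Final answer: 36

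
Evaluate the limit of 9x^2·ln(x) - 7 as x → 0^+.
The product is a 0·∞ indeterminate form at x → 0⁺.
Rewrite the product as 9·ln(x) / x^(-2) and apply L'Hôpital, or use the standard hierarchy x^(-2) ≫ |ln x| as x → 0⁺.
The indeterminate product → 0, so the limit = -7.

Final answer: -7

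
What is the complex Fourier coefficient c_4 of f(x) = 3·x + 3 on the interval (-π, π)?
Compute the real Fourier coefficients first: a_4 = 0, b_4 = -3/2.
Then c_4 = (a_4 − i·b_4)/2 = 3·i/4.

Final answer: 3·i/4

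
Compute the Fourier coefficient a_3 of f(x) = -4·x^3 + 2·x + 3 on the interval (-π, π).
a_3 = (1/π) ∫_{-π}^{π} f(x)·cos(3x) dx.
Evaluate the integral (use parity and integration by parts as needed): a_3 = 0.

Final answer: 0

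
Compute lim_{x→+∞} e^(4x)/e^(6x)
This is an ∞/∞ indeterminate form as x → +∞.
Rewrite e^(4x)/e^(6x) = e^((4−6)x) = e^(-2x); the exponent coefficient is -2 < 0 so e^(-2x) → 0.
Limit = 0.

Final answer: 0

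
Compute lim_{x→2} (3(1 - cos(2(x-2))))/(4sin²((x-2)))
Both numerator and denominator → 0 as x → 2; this is a 0/0 indeterminate form.
Expand each to leading order near x = 2: numerator ~ 6·(x - 2)^2, denominator ~ 4·(x - 2)^2.
The limit of the ratio is 3/2.

Final answer: 3/2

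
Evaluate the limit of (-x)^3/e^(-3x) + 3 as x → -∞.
The quotient is an ∞/∞ indeterminate form as x → -∞.
Compare growth rates of the dominant terms (exponentials ≫ polynomials ≫ logarithms), or apply L'Hôpital's rule; the quotient → 0.
Adding the constant: 0 + 3 = 3. Limit = 3.

Final answer: 3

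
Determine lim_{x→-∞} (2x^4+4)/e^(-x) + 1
The quotient is an ∞/∞ indeterminate form as x → -∞.
Compare growth rates of the dominant terms (exponentials ≫ polynomials ≫ logarithms), or apply L'Hôpital's rule; the quotient → 0.
Adding the constant: 0 + 1 = 1. Limit = 1.

Final answer: 1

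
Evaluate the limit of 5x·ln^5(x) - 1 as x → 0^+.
The product is a 0·∞ indeterminate form at x → 0⁺.
Rewrite the product as 5·ln^5(x) / x^(-1) and apply L'Hôpital, or use the standard hierarchy x^(-1) ≫ |ln x|^5 as x → 0⁺.
The indeterminate product → 0, so the limit = -1.

Final answer: -1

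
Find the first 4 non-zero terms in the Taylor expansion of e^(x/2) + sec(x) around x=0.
x^3/48 + 5·x^2/8 + x/2 + 2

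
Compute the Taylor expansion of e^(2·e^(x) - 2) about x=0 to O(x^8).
2369·x^7/840 + 27·x^6/8 + 227·x^5/60 + 47·x^4/12 + 11·x^3/3 + 3·x^2 + 2·x + 1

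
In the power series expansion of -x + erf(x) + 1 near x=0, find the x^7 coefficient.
Expand to order 7: -x + erf(x) + 1 = -x^7/(21·√(π)) + x^5/(5·√(π)) - 2·x^3/(3·√(π)) + x·(-1 + 2/√(π)) + 1 + O(x^8).
The coefficient of x^7 is -1/(21·√(π)).

Final answer: -1/(21·√(π))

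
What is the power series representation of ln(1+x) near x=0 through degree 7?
x^7/7 - x^6/6 + x^5/5 - x^4/4 + x^3/3 - x^2/2 + x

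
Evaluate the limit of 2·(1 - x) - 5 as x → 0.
Direct substitution at x = 0 gives -3.

Final answer: -3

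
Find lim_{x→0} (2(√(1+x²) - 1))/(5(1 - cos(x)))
Both numerator and denominator → 0 as x → 0; this is a 0/0 indeterminate form.
Expand each to leading order near x = 0: numerator ~ x^2, denominator ~ 5·x^2/2.
The limit of the ratio is 2/5.

Final answer: 2/5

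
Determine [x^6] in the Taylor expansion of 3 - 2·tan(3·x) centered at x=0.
Expand to order 6: 3 - 2·tan(3·x) = -324·x^5/5 - 18·x^3 - 6·x + 3 + O(x^7).
The coefficient of x^6 is 0.

Final answer: 0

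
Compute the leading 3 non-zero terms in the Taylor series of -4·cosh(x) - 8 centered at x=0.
-x^4/6 - 2·x^2 - 12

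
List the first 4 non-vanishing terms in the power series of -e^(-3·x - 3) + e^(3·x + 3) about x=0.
x^3·(9·e^(-3)/2 + 9·e^(3)/2) + x^2·(-9·e^(-3)/2 + 9·e^(3)/2) + x·(3·e^(-3) + 3·e^(3)) - e^(-3) + e^(3)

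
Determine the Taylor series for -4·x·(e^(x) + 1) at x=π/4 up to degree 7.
-π·e^(π/4) - π + (-4·e^(π/4) - π·e^(π/4) - 4)·(x - π/4) + (-4·e^(π/4) - π·e^(π/4)/2)·(x - π/4)^2 + (-2·e^(π/4) - π·e^(π/4)/6)·(x - π/4)^3 + (-2·e^(π/4)/3 - π·e^(π/4)/24)·(x - π/4)^4 + (-e^(π/4)/6 - π·e^(π/4)/120)·(x - π/4)^5 + (-e^(π/4)/30 - π·e^(π/4)/720)·(x - π/4)^6 + (-e^(π/4)/180 - π·e^(π/4)/5040)·(x - π/4)^7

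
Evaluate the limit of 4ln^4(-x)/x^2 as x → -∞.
This is an ∞/∞ indeterminate form as x → -∞.
Compare growth rates of the dominant terms (exponentials ≫ polynomials ≫ logarithms), or apply L'Hôpital's rule; the quotient → 0.
Limit = 0.

Final answer: 0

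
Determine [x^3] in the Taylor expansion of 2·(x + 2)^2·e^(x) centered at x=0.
Expand to order 3: 2·(x + 2)^2·e^(x) = 22·x^3/3 + 14·x^2 + 16·x + 8 + O(x^4).
The coefficient of x^3 is 22/3.

Final answer: 22/3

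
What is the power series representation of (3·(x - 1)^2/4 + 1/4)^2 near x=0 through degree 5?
9·x^4/16 - 9·x^3/4 + 15·x^2/4 - 3·x + 1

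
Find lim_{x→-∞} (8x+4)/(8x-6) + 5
Evaluate the dominant behaviour as x → -∞; each term tends to a finite value or vanishes.
Limit = 6.

Final answer: 6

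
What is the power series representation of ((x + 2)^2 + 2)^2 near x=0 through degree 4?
x^4 + 8·x^3 + 28·x^2 + 48·x + 36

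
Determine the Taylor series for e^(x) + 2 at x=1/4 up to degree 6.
e^(1/4) + 2 + e^(1/4)·(x - 1/4) + e^(1/4)·(x - 1/4)^2/2 + e^(1/4)·(x - 1/4)^3/6 + e^(1/4)·(x - 1/4)^4/24 + e^(1/4)·(x - 1/4)^5/120 + e^(1/4)·(x - 1/4)^6/720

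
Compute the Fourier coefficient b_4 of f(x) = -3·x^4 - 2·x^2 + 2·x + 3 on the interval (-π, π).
b_4 = (1/π) ∫_{-π}^{π} f(x)·sin(4x) dx.
Evaluate the integral (use parity and integration by parts as needed): b_4 = -1.

Final answer: -1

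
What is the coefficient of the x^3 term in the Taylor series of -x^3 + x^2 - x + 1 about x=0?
Expand to order 3: -x^3 + x^2 - x + 1 = -x^3 + x^2 - x + 1 + O(x^4).
The coefficient of x^3 is -1.

Final answer: -1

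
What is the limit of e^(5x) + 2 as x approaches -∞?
Evaluate the dominant behaviour as x → -∞; each term tends to a finite value or vanishes.
Limit = 2.

Final answer: 2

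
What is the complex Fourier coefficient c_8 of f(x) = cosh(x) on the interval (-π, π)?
Compute the real Fourier coefficients first: a_8 = 2·sinh(π)/(65·π), b_8 = 0.
Then c_8 = (a_8 − i·b_8)/2 = sinh(π)/(65·π).

Final answer: sinh(π)/(65·π)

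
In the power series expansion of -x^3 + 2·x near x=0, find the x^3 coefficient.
Expand to order 3: -x^3 + 2·x = -x^3 + 2·x + O(x^4).
The coefficient of x^3 is -1.

Final answer: -1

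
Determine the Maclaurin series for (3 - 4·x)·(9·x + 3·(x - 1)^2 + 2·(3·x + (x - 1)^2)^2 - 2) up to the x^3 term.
-24·x^3 - x^2 + 9·x + 9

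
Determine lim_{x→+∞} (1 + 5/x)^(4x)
As x → +∞: write (1 + 5/x)^(4x) = ((1 + 5/x)^x)^4 → (e^5)^4 = e^20.
Limit = e^(20).

Final answer: e^(20)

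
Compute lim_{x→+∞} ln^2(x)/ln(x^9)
This is an ∞/∞ indeterminate form as x → +∞.
Write ln(x^9) = 9·ln(x), reducing the quotient to ln(x)/9 → ∞.
Limit = ∞.

Final answer: ∞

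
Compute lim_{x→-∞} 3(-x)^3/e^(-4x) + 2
The quotient is an ∞/∞ indeterminate form as x → -∞.
Compare growth rates of the dominant terms (exponentials ≫ polynomials ≫ logarithms), or apply L'Hôpital's rule; the quotient → 0.
Adding the constant: 0 + 2 = 2. Limit = 2.

Final answer: 2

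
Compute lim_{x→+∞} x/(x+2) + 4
Evaluate the dominant behaviour as x → +∞; each term tends to a finite value or vanishes.
Limit = 5.

Final answer: 5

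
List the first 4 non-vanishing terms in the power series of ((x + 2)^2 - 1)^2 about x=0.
8·x^3 + 22·x^2 + 24·x + 9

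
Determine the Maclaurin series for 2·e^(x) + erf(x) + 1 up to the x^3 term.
x^3·(1/3 - 2/(3·√(π))) + x^2 + x·(2/√(π) + 2) + 3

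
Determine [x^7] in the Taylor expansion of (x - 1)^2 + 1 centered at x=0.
Expand to order 7: (x - 1)^2 + 1 = x^2 - 2·x + 2 + O(x^8).
The coefficient of x^7 is 0.

Final answer: 0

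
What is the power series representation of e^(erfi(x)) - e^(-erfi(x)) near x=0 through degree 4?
x^3·(8/(3·π^(3/2)) + 4/(3·√(π))) + 4·x/√(π)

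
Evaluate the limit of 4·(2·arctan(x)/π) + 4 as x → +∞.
Evaluate the dominant behaviour as x → +∞; each term tends to a finite value or vanishes.
Limit = 8.

Final answer: 8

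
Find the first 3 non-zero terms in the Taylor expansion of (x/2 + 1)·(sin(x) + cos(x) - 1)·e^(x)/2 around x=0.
x^3/24 + x^2/2 + x/2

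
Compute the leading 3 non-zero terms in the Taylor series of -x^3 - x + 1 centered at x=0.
-x^3 - x + 1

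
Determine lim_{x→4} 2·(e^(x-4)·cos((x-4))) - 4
Direct substitution at x = 4 gives -2.

Final answer: -2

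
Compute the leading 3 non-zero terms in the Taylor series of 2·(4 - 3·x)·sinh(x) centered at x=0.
4·x^3/3 - 6·x^2 + 8·x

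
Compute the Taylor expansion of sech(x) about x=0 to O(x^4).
1 - x^2/2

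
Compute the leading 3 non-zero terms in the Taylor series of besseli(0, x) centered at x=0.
x^4/64 + x^2/4 + 1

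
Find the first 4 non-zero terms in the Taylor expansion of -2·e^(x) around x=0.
-x^3/3 - x^2 - 2·x - 2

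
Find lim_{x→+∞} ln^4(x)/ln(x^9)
This is an ∞/∞ indeterminate form as x → +∞.
Write ln(x^9) = 9·ln(x), reducing the quotient to ln^3(x)/9 → ∞.
Limit = ∞.

Final answer: ∞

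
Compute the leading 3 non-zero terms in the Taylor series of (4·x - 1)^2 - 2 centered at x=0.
16·x^2 - 8·x - 1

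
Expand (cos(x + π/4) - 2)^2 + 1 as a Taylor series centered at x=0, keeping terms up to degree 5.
x^5·(-2 + √(2)/2)^2·(-1/(8·(-2 + √(2)/2)^2) - √(2)/(120·(-2 + √(2)/2))) + x^4·(-2 + √(2)/2)^2·(√(2)/(24·(-2 + √(2)/2)) - 1/(24·(-2 + √(2)/2)^2)) + x^3·(-2 + √(2)/2)^2·(√(2)/(6·(-2 + √(2)/2)) + 1/(2·(-2 + √(2)/2)^2)) + x^2·(-2 + √(2)/2)^2·(1/(2·(-2 + √(2)/2)^2) - √(2)/(2·(-2 + √(2)/2))) - √(2)·x·(-2 + √(2)/2) + 1 + (-2 + √(2)/2)^2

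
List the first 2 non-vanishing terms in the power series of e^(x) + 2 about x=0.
x + 3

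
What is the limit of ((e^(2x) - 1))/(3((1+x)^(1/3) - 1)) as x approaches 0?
Both numerator and denominator → 0 as x → 0; this is a 0/0 indeterminate form.
Expand each to leading order near x = 0: numerator ~ 2·x, denominator ~ x.
The limit of the ratio is 2.

Final answer: 2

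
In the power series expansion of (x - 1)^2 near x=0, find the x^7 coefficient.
Expand to order 7: (x - 1)^2 = x^2 - 2·x + 1 + O(x^8).
The coefficient of x^7 is 0.

Final answer: 0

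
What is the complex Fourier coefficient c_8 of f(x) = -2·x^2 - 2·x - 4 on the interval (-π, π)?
Compute the real Fourier coefficients first: a_8 = -1/8, b_8 = 1/2.
Then c_8 = (a_8 − i·b_8)/2 = -1/16 - i/4.

Final answer: -1/16 - i/4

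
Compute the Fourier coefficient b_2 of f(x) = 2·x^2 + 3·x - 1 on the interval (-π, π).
b_2 = (1/π) ∫_{-π}^{π} f(x)·sin(2x) dx.
Evaluate the integral (use parity and integration by parts as needed): b_2 = -3.

Final answer: -3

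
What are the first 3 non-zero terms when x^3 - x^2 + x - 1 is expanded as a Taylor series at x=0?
-x^2 + x - 1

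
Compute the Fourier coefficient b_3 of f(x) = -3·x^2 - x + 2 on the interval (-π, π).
b_3 = (1/π) ∫_{-π}^{π} f(x)·sin(3x) dx.
Evaluate the integral (use parity and integration by parts as needed): b_3 = -2/3.

Final answer: -2/3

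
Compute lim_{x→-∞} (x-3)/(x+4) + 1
Evaluate the dominant behaviour as x → -∞; each term tends to a finite value or vanishes.
Limit = 2.

Final answer: 2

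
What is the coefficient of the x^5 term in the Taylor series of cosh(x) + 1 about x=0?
Expand to order 5: cosh(x) + 1 = x^4/24 + x^2/2 + 2 + O(x^6).
The coefficient of x^5 is 0.

Final answer: 0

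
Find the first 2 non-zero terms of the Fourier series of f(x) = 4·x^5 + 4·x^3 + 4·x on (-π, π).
(-152·π^2 + 8·π^4 + 920)·sin(x) + (-4·π^4 - 28 + 16·π^2)·sin(2·x)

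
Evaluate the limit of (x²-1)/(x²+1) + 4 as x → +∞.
Evaluate the dominant behaviour as x → +∞; each term tends to a finite value or vanishes.
Limit = 5.

Final answer: 5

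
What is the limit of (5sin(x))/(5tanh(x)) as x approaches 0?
Both numerator and denominator → 0 as x → 0; this is a 0/0 indeterminate form.
Expand each to leading order near x = 0: numerator ~ 5·x, denominator ~ 5·x.
The limit of the ratio is 1.

Final answer: 1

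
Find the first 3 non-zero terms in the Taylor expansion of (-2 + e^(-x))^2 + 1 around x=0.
-2·x^3/3 + 2·x + 2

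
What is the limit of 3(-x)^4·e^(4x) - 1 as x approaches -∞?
The product is a 0·∞ indeterminate form at x → -∞.
Rewrite the product as 3(-x)^4 / e^(-4x) (an ∞/∞ form) and apply L'Hôpital, or use the standard hierarchy e^(4|x|) ≫ |(-x)^4| as x → -∞.
The indeterminate product → 0, so the limit = -1.

Final answer: -1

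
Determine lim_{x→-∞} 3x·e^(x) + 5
The product is a 0·∞ indeterminate form at x → -∞.
Rewrite the product as 3x / e^(-x) (an ∞/∞ form) and apply L'Hôpital, or use the standard hierarchy e^(|x|) ≫ |x| as x → -∞.
The indeterminate product → 0, so the limit = 5.

Final answer: 5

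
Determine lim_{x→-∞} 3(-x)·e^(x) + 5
The product is a 0·∞ indeterminate form at x → -∞.
Rewrite the product as 3(-x) / e^(-x) (an ∞/∞ form) and apply L'Hôpital, or use the standard hierarchy e^(|x|) ≫ |(-x)| as x → -∞.
The indeterminate product → 0, so the limit = 5.

Final answer: 5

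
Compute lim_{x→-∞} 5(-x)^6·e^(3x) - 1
The product is a 0·∞ indeterminate form at x → -∞.
Rewrite the product as 5(-x)^6 / e^(-3x) (an ∞/∞ form) and apply L'Hôpital, or use the standard hierarchy e^(3|x|) ≫ |(-x)^6| as x → -∞.
The indeterminate product → 0, so the limit = -1.

Final answer: -1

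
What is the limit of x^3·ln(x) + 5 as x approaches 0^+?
The product is a 0·∞ indeterminate form at x → 0⁺.
Rewrite the product as ln(x) / x^(-3) and apply L'Hôpital, or use the standard hierarchy x^(-3) ≫ |ln x| as x → 0⁺.
The indeterminate product → 0, so the limit = 5.

Final answer: 5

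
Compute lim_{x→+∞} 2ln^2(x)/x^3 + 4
The quotient is an ∞/∞ indeterminate form as x → +∞.
The polynomial denominator x^3 dominates the logarithmic numerator (any positive power of x ≫ ln^2(x) as x → ∞), so the quotient → 0.
Adding the constant: 0 + 4 = 4. Limit = 4.

Final answer: 4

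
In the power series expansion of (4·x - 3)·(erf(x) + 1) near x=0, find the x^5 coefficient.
Expand to order 5: (4·x - 3)·(erf(x) + 1) = -3·x^5/(5·√(π)) - 8·x^4/(3·√(π)) + 2·x^3/√(π) + 8·x^2/√(π) + x·(4 - 6/√(π)) - 3 + O(x^6).
The coefficient of x^5 is -3/(5·√(π)).

Final answer: -3/(5·√(π))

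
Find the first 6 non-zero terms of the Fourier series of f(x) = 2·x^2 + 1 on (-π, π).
-8·cos(x) + 2·cos(2·x) - 8·cos(3·x)/9 + cos(4·x)/2 - 8·cos(5·x)/25 + 1 + 2·π^2/3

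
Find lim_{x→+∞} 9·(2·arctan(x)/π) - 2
Evaluate the dominant behaviour as x → +∞; each term tends to a finite value or vanishes.
Limit = 7.

Final answer: 7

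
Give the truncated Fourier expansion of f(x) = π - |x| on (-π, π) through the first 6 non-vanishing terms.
4·cos(x)/π + 4·cos(3·x)/(9·π) + 4·cos(5·x)/(25·π) + 4·cos(7·x)/(49·π) + 4·cos(9·x)/(81·π) + π/2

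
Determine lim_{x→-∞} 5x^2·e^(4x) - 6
The product is a 0·∞ indeterminate form at x → -∞.
Rewrite the product as 5x^2 / e^(-4x) (an ∞/∞ form) and apply L'Hôpital, or use the standard hierarchy e^(4|x|) ≫ |x^2| as x → -∞.
The indeterminate product → 0, so the limit = -6.

Final answer: -6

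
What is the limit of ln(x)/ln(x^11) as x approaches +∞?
This is an ∞/∞ indeterminate form as x → +∞.
Write ln(x^11) = 11·ln(x), reducing the quotient to 1/11.
Limit = 1/11.

Final answer: 1/11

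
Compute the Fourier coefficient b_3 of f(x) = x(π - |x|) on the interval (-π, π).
b_3 = (1/π) ∫_{-π}^{π} f(x)·sin(3x) dx.
Evaluate the integral (use parity and integration by parts as needed): b_3 = 8/(27·π).

Final answer: 8/(27·π)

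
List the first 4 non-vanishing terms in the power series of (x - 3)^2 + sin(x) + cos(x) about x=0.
-x^3/6 + x^2/2 - 5·x + 10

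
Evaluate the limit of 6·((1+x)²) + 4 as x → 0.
Direct substitution at x = 0 gives 10.

Final answer: 10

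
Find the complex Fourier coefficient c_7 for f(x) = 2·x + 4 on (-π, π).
Compute the real Fourier coefficients first: a_7 = 0, b_7 = 4/7.
Then c_7 = (a_7 − i·b_7)/2 = -2·i/7.

Final answer: -2·i/7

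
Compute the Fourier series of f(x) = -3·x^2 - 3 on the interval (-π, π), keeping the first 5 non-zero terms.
12·cos(x) - 3·cos(2·x) + 4·cos(3·x)/3 - 3·cos(4·x)/4 - π^2 - 3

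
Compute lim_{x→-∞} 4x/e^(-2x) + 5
The quotient is an ∞/∞ indeterminate form as x → -∞.
Compare growth rates of the dominant terms (exponentials ≫ polynomials ≫ logarithms), or apply L'Hôpital's rule; the quotient → 0.
Adding the constant: 0 + 5 = 5. Limit = 5.

Final answer: 5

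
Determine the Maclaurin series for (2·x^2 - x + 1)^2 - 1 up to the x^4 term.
4·x^4 - 4·x^3 + 5·x^2 - 2·x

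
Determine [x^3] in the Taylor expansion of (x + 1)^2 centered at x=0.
Expand to order 3: (x + 1)^2 = x^2 + 2·x + 1 + O(x^4).
The coefficient of x^3 is 0.

Final answer: 0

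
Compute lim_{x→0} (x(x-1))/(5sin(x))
Both numerator and denominator → 0 as x → 0; this is a 0/0 indeterminate form.
Expand each to leading order near x = 0: numerator ~ -x, denominator ~ 5·x.
The limit of the ratio is -1/5.

Final answer: -1/5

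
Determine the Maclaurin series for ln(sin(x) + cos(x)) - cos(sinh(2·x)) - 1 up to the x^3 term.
2·x^3/3 + x^2 + x - 2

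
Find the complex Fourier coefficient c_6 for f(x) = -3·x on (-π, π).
Compute the real Fourier coefficients first: a_6 = 0, b_6 = 1.
Then c_6 = (a_6 − i·b_6)/2 = -i/2.

Final answer: -i/2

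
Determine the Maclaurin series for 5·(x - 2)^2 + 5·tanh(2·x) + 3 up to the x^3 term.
-40·x^3/3 + 5·x^2 - 10·x + 23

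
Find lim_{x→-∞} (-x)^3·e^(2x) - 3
The product is a 0·∞ indeterminate form at x → -∞.
Rewrite the product as (-x)^3 / e^(-2x) (an ∞/∞ form) and apply L'Hôpital, or use the standard hierarchy e^(2|x|) ≫ |(-x)^3| as x → -∞.
The indeterminate product → 0, so the limit = -3.

Final answer: -3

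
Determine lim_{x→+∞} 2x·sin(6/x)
As x → +∞: let u = 6/x → 0⁺; then 2·x·sin(6/x) = 2·6·sin(u)/u → 2·6·1 = 12.
Limit = 12.

Final answer: 12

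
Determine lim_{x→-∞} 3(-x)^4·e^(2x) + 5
The product is a 0·∞ indeterminate form at x → -∞.
Rewrite the product as 3(-x)^4 / e^(-2x) (an ∞/∞ form) and apply L'Hôpital, or use the standard hierarchy e^(2|x|) ≫ |(-x)^4| as x → -∞.
The indeterminate product → 0, so the limit = 5.

Final answer: 5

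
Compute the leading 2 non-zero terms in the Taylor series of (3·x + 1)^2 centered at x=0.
6·x + 1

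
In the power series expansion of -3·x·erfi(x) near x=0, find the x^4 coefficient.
Expand to order 4: -3·x·erfi(x) = -2·x^4/√(π) - 6·x^2/√(π) + O(x^5).
The coefficient of x^4 is -2/√(π).

Final answer: -2/√(π)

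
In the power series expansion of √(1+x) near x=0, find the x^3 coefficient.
Expand to order 3: √(1+x) = x^3/16 - x^2/8 + x/2 + 1 + O(x^4).
The coefficient of x^3 is 1/16.

Final answer: 1/16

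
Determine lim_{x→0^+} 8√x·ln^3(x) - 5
The product is a 0·∞ indeterminate form at x → 0⁺.
Rewrite the product as 8·ln^3(x) / x^(-1/2) and apply L'Hôpital, or use the standard hierarchy x^(-1/2) ≫ |ln x|^3 as x → 0⁺.
The indeterminate product → 0, so the limit = -5.

Final answer: -5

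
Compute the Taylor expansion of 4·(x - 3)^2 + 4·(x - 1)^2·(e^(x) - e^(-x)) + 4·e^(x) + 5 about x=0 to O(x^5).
-5·x^4/2 + 10·x^3 - 10·x^2 - 12·x + 45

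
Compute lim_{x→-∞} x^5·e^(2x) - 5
The product is a 0·∞ indeterminate form at x → -∞.
Rewrite the product as x^5 / e^(-2x) (an ∞/∞ form) and apply L'Hôpital, or use the standard hierarchy e^(2|x|) ≫ |x^5| as x → -∞.
The indeterminate product → 0, so the limit = -5.

Final answer: -5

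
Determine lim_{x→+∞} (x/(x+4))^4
As x → +∞: x/(x+4) = 1/(1 + 4/x) → 1, and the 4th power of a limit-1 base also → 1.
Limit = 1.

Final answer: 1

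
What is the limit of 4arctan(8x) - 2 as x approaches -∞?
Evaluate the dominant behaviour as x → -∞; each term tends to a finite value or vanishes.
Limit = -2·π - 2.

Final answer: -2·π - 2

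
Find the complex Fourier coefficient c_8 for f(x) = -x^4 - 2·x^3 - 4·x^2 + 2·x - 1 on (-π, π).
Compute the real Fourier coefficients first: a_8 = -π^2/8 - 61/256, b_8 = -35/64 + π^2/2.
Then c_8 = (a_8 − i·b_8)/2 = -π^2/16 - 61/512 - i·π^2/4 + 35·i/128.

Final answer: -π^2/16 - 61/512 - i·π^2/4 + 35·i/128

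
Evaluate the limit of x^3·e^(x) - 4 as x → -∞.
The product is a 0·∞ indeterminate form at x → -∞.
Rewrite the product as x^3 / e^(-x) (an ∞/∞ form) and apply L'Hôpital, or use the standard hierarchy e^(|x|) ≫ |x^3| as x → -∞.
The indeterminate product → 0, so the limit = -4.

Final answer: -4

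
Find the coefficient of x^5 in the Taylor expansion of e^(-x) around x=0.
Expand to order 5: e^(-x) = -x^5/120 + x^4/24 - x^3/6 + x^2/2 - x + 1 + O(x^6).
The coefficient of x^5 is -1/120.

Final answer: -1/120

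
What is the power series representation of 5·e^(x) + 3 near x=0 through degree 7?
x^7/1008 + x^6/144 + x^5/24 + 5·x^4/24 + 5·x^3/6 + 5·x^2/2 + 5·x + 8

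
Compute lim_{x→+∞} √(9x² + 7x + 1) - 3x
As x → +∞: multiply by the conjugate to get (7x+1)/(√(9x²+7x+1)+3x); the denominator ~ 6x, so the limit is 7/6.
Limit = 7/6.

Final answer: 7/6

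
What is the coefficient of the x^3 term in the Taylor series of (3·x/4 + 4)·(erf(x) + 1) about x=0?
Expand to order 3: (3·x/4 + 4)·(erf(x) + 1) = -8·x^3/(3·√(π)) + 3·x^2/(2·√(π)) + x·(3/4 + 8/√(π)) + 4 + O(x^4).
The coefficient of x^3 is -8/(3·√(π)).

Final answer: -8/(3·√(π))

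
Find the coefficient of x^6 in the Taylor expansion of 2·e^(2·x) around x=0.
Expand to order 6: 2·e^(2·x) = 8·x^6/45 + 8·x^5/15 + 4·x^4/3 + 8·x^3/3 + 4·x^2 + 4·x + 2 + O(x^7).
The coefficient of x^6 is 8/45.

Final answer: 8/45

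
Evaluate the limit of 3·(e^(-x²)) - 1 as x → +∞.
Evaluate the dominant behaviour as x → +∞; each term tends to a finite value or vanishes.
Limit = -1.

Final answer: -1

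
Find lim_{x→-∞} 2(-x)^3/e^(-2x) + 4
The quotient is an ∞/∞ indeterminate form as x → -∞.
Compare growth rates of the dominant terms (exponentials ≫ polynomials ≫ logarithms), or apply L'Hôpital's rule; the quotient → 0.
Adding the constant: 0 + 4 = 4. Limit = 4.

Final answer: 4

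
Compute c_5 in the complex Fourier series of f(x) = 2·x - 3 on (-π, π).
Compute the real Fourier coefficients first: a_5 = 0, b_5 = 4/5.
Then c_5 = (a_5 − i·b_5)/2 = -2·i/5.

Final answer: -2·i/5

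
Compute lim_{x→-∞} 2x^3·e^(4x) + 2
The product is a 0·∞ indeterminate form at x → -∞.
Rewrite the product as 2x^3 / e^(-4x) (an ∞/∞ form) and apply L'Hôpital, or use the standard hierarchy e^(4|x|) ≫ |x^3| as x → -∞.
The indeterminate product → 0, so the limit = 2.

Final answer: 2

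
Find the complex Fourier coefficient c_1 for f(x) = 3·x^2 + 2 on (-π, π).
Compute the real Fourier coefficients first: a_1 = -12, b_1 = 0.
Then c_1 = (a_1 − i·b_1)/2 = -6.

Final answer: -6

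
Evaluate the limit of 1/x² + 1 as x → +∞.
Evaluate the dominant behaviour as x → +∞; each term tends to a finite value or vanishes.
Limit = 1.

Final answer: 1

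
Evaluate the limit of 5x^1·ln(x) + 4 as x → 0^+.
The product is a 0·∞ indeterminate form at x → 0⁺.
Rewrite the product as 5·ln(x) / x^(-1) and apply L'Hôpital, or use the standard hierarchy x^(-1) ≫ |ln x| as x → 0⁺.
The indeterminate product → 0, so the limit = 4.

Final answer: 4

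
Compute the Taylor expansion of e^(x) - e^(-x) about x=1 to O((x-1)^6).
(-1 + e^(2))·e^(-1) + (1 + e^(2))·e^(-1)·(x - 1) + (-1 + e^(2))·e^(-1)·(x - 1)^2/2 + (1 + e^(2))·e^(-1)·(x - 1)^3/6 + (-1 + e^(2))·e^(-1)·(x - 1)^4/24 + (1 + e^(2))·e^(-1)·(x - 1)^5/120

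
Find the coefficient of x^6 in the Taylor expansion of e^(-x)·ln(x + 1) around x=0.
Expand to order 6: e^(-x)·ln(x + 1) = -83·x^6/144 + 89·x^5/120 - x^4 + 4·x^3/3 - 3·x^2/2 + x + O(x^7).
The coefficient of x^6 is -83/144.

Final answer: -83/144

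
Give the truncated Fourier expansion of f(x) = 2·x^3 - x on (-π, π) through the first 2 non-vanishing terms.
(-26 + 4·π^2)·sin(x) + (4 - 2·π^2)·sin(2·x)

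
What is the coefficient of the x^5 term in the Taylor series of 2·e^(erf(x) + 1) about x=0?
Expand to order 5: 2·e^(erf(x) + 1) = x^5·(-8·e/(3·π^(3/2)) + 8·e/(15·π^(5/2)) + 2·e/(5·√(π))) + x^4·(-8·e/(3·π) + 4·e/(3·π^2)) + x^3·(-4·e/(3·√(π)) + 8·e/(3·π^(3/2))) + 4·e·x^2/π + 4·e·x/√(π) + 2·e + O(x^6).
The coefficient of x^5 is -8·e/(3·π^(3/2)) + 8·e/(15·π^(5/2)) + 2·e/(5·√(π)).

Final answer: -8·e/(3·π^(3/2)) + 8·e/(15·π^(5/2)) + 2·e/(5·√(π))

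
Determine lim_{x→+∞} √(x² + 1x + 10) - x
This is an ∞ − ∞ indeterminate form.
Multiply and divide by the conjugate √(x²+1x + 10) + x; the x² terms cancel, leaving (1x + 10)/(√(x²+1x + 10)+x) → 1/2.
Limit = 1/2.

Final answer: 1/2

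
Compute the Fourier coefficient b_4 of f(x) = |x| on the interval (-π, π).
b_4 = (1/π) ∫_{-π}^{π} f(x)·sin(4x) dx.
Evaluate the integral (use parity and integration by parts as needed): b_4 = 0.

Final answer: 0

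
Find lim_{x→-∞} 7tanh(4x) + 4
Evaluate the dominant behaviour as x → -∞; each term tends to a finite value or vanishes.
Limit = -3.

Final answer: -3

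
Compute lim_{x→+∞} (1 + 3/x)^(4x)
As x → +∞: write (1 + 3/x)^(4x) = ((1 + 3/x)^x)^4 → (e^3)^4 = e^12.
Limit = e^(12).

Final answer: e^(12)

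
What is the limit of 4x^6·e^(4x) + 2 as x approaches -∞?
The product is a 0·∞ indeterminate form at x → -∞.
Rewrite the product as 4x^6 / e^(-4x) (an ∞/∞ form) and apply L'Hôpital, or use the standard hierarchy e^(4|x|) ≫ |x^6| as x → -∞.
The indeterminate product → 0, so the limit = 2.

Final answer: 2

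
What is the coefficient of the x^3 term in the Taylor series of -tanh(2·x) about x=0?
Expand to order 3: -tanh(2·x) = 8·x^3/3 - 2·x + O(x^4).
The coefficient of x^3 is 8/3.

Final answer: 8/3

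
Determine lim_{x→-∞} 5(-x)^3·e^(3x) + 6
The product is a 0·∞ indeterminate form at x → -∞.
Rewrite the product as 5(-x)^3 / e^(-3x) (an ∞/∞ form) and apply L'Hôpital, or use the standard hierarchy e^(3|x|) ≫ |(-x)^3| as x → -∞.
The indeterminate product → 0, so the limit = 6.

Final answer: 6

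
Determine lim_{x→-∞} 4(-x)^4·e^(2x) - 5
The product is a 0·∞ indeterminate form at x → -∞.
Rewrite the product as 4(-x)^4 / e^(-2x) (an ∞/∞ form) and apply L'Hôpital, or use the standard hierarchy e^(2|x|) ≫ |(-x)^4| as x → -∞.
The indeterminate product → 0, so the limit = -5.

Final answer: -5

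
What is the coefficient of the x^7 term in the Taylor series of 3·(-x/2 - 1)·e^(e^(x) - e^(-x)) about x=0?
Expand to order 7: 3·(-x/2 - 1)·e^(e^(x) - e^(-x)) = -591·x^7/280 - 79·x^6/24 - 97·x^5/20 - 13·x^4/2 - 8·x^3 - 9·x^2 - 15·x/2 - 3 + O(x^8).
The coefficient of x^7 is -591/280.

Final answer: -591/280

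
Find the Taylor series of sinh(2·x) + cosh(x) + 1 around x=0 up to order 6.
x^6/720 + 4·x^5/15 + x^4/24 + 4·x^3/3 + x^2/2 + 2·x + 2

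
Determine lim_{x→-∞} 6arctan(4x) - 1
Evaluate the dominant behaviour as x → -∞; each term tends to a finite value or vanishes.
Limit = -3·π - 1.

Final answer: -3·π - 1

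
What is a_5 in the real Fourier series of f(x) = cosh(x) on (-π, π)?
a_5 = (1/π) ∫_{-π}^{π} f(x)·cos(5x) dx.
Evaluate the integral (use parity and integration by parts as needed): a_5 = -sinh(π)/(13·π).

Final answer: -sinh(π)/(13·π)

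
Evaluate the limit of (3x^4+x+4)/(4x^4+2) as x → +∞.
This is an ∞/∞ indeterminate form as x → +∞.
Divide numerator and denominator by x^4 and let the lower-order terms vanish; the leading terms give 3/4.
Limit = 3/4.

Final answer: 3/4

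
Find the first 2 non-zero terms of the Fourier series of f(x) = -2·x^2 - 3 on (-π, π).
8·cos(x) - 2·π^2/3 - 3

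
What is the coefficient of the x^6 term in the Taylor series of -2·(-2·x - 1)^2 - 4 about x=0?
Expand to order 6: -2·(-2·x - 1)^2 - 4 = -8·x^2 - 8·x - 6 + O(x^7).
The coefficient of x^6 is 0.

Final answer: 0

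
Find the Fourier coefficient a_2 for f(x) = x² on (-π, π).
a_2 = (1/π) ∫_{-π}^{π} f(x)·cos(2x) dx.
Evaluate the integral (use parity and integration by parts as needed): a_2 = 1.

Final answer: 1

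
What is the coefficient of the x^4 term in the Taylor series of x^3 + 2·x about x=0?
Expand to order 4: x^3 + 2·x = x^3 + 2·x + O(x^5).
The coefficient of x^4 is 0.

Final answer: 0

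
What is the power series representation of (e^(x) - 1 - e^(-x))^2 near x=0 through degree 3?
-2·x^3/3 + 4·x^2 - 4·x + 1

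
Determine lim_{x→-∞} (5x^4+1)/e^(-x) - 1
The quotient is an ∞/∞ indeterminate form as x → -∞.
Compare growth rates of the dominant terms (exponentials ≫ polynomials ≫ logarithms), or apply L'Hôpital's rule; the quotient → 0.
Adding the constant: 0 - 1 = -1. Limit = -1.

Final answer: -1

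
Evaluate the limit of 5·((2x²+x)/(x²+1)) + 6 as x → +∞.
Evaluate the dominant behaviour as x → +∞; each term tends to a finite value or vanishes.
Limit = 16.

Final answer: 16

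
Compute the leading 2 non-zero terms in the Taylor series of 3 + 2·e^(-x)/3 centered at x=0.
11/3 - 2·x/3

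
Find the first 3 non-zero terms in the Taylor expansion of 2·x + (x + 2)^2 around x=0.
x^2 + 6·x + 4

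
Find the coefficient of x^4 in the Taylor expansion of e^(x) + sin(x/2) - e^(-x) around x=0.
Expand to order 4: e^(x) + sin(x/2) - e^(-x) = 5·x^3/16 + 5·x/2 + O(x^5).
The coefficient of x^4 is 0.

Final answer: 0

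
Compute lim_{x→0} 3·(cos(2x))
Direct substitution at x = 0 gives 3.

Final answer: 3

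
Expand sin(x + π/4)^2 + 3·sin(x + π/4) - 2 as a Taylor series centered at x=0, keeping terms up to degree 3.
x^3·(-2/3 - √(2)/4) - 3·√(2)·x^2/4 + x·(1 + 3·√(2)/2) - 3/2 + 3·√(2)/2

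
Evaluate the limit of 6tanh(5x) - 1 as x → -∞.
Evaluate the dominant behaviour as x → -∞; each term tends to a finite value or vanishes.
Limit = -7.

Final answer: -7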